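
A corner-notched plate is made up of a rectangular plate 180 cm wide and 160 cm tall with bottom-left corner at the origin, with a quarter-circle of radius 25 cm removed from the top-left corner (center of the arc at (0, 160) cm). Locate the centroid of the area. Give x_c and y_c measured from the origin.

x_c = 91.38 cm, y_c = 78.80 cm

plate: A = 180 × 160 = 28800.00, centroid at (90.00, 80.00).
removed quarter-circle: A = −¼π·25² = -490.87, centroid at (10.61, 149.39).
ΣA = 28309.13 cm², ΣAx_c = 2586791.67 cm³, ΣAy_c = 2230668.52 cm³.
x_c = 2586791.67/28309.13 = 91.38 cm; y_c = 2230668.52/28309.13 = 78.80 cm.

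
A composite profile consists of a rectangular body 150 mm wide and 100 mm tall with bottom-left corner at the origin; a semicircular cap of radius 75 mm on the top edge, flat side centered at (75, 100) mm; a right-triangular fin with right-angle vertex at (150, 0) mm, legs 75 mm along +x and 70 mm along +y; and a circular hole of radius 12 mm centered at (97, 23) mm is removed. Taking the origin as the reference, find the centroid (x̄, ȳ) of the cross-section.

x̄ = 84.71 mm, ȳ = 75.58 mm

rectangular body: A = 150 × 100 = 15000.00, centroid at (75.00, 50.00).
semicircular top: A = ½π·75² = 8835.73, centroid at (75.00, 131.83).
triangular fin: A = ½·75·70 = 2625.00, centroid at (175.00, 23.33).
hole: A = −π·12² = -452.39, centroid at (97.00, 23.00).
ΣA = 26008.34 mm²
ΣAx̄ = (15000.00)(75.00) + (8835.73)(75.00) + (2625.00)(175.00) + (-452.39)(97.00) = 2203172.93 mm³
ΣAȳ = (15000.00)(50.00) + (8835.73)(131.83) + (2625.00)(23.33) + (-452.39)(23.00) = 1965667.98 mm³
x̄ = 2203172.93 / 26008.34 = 84.71 mm
ȳ = 1965667.98 / 26008.34 = 75.58 mm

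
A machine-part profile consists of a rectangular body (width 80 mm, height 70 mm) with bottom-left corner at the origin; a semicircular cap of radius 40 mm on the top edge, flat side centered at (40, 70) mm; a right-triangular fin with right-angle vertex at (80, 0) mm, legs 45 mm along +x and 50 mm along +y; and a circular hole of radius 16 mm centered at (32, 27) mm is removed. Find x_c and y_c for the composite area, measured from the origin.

rectangular body: A = 80 × 70 = 5600.00, centroid at (40.00, 35.00).
semicircular top: A = ½π·40² = 2513.27, centroid at (40.00, 86.98).
triangular fin: A = ½·45·50 = 1125.00, centroid at (95.00, 16.67).
hole: A = −π·16² = -804.25, centroid at (32.00, 27.00).
ΣA = 8434.03 mm², ΣAx_c = 405670.04 mm³, ΣAy_c = 411631.17 mm³.
x_c = 405670.04/8434.03 = 48.10 mm; y_c = 411631.17/8434.03 = 48.81 mm.

x_c = 48.10 mm, y_c = 48.81 mm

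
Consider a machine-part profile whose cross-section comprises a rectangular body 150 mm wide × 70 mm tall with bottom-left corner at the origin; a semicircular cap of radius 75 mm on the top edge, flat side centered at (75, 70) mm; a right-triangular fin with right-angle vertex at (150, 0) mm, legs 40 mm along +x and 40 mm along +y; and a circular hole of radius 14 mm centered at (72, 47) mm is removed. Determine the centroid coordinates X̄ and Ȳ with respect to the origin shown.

rectangular body: A = 150 × 70 = 10500.00, centroid at (75.00, 35.00).
semicircular top: A = ½π·75² = 8835.73, centroid at (75.00, 101.83).
triangular fin: A = ½·40·40 = 800.00, centroid at (163.33, 13.33).
hole: A = −π·14² = -615.75, centroid at (72.00, 47.00).
ΣA = 19519.98 mm², ΣAX̄ = 1536512.21 mm³, ΣAȲ = 1248977.37 mm³.
X̄ = 1536512.21/19519.98 = 78.71 mm; Ȳ = 1248977.37/19519.98 = 63.98 mm.

X̄ = 78.71 mm, Ȳ = 63.98 mm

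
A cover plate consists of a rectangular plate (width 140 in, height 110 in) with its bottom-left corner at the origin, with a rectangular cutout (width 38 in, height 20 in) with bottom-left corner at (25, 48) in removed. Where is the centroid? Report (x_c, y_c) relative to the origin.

plate: A = 140 × 110 = 15400.00, centroid at (70.00, 55.00).
hole: A = −(38 × 20) = -760.00, centroid at (44.00, 58.00).
ΣA = 14640.00 in², ΣAx_c = 1044560.00 in³, ΣAy_c = 802920.00 in³.
x_c = 1044560.00/14640.00 = 71.35 in; y_c = 802920.00/14640.00 = 54.84 in.

x_c = 71.35 in, y_c = 54.84 in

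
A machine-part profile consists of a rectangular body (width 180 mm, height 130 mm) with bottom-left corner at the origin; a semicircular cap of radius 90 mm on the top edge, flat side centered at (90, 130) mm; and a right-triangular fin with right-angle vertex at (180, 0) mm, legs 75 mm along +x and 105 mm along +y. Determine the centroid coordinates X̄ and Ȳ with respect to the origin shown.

rectangular body: A = 180 × 130 = 23400.00, centroid at (90.00, 65.00).
semicircular top: A = ½π·90² = 12723.45, centroid at (90.00, 168.20).
triangular fin: A = ½·75·105 = 3937.50, centroid at (205.00, 35.00).
ΣA = 40060.95 mm², ΣAX̄ = 4058298.02 mm³, ΣAȲ = 3798861.03 mm³.
X̄ = 4058298.02/40060.95 = 101.30 mm; Ȳ = 3798861.03/40060.95 = 94.83 mm.

X̄ = 101.30 mm, Ȳ = 94.83 mm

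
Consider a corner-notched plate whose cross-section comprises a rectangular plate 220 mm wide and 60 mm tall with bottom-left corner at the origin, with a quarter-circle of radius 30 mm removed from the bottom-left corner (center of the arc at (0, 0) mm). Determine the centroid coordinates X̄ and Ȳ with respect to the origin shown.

plate: A = 220 × 60 = 13200.00, centroid at (110.00, 30.00).
removed quarter-circle: A = −¼π·30² = -706.86, centroid at (12.73, 12.73).
ΣA = 12493.14 mm², ΣAX̄ = 1443000.00 mm³, ΣAȲ = 387000.00 mm³.
X̄ = 1443000.00/12493.14 = 115.50 mm; Ȳ = 387000.00/12493.14 = 30.98 mm.

X̄ = 115.50 mm, Ȳ = 30.98 mm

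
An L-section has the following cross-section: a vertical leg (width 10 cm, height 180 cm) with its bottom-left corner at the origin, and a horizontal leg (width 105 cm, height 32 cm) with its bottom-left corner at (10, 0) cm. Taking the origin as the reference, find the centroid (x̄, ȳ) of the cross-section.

x̄ = 42.44 cm, ȳ = 41.81 cm

Part | A | x̄ᵢ | ȳᵢ | A·x̄ᵢ | A·ȳᵢ
vertical leg | 1800.00 | 5.00 | 90.00 | 9000.00 | 162000.00
horizontal leg | 3360.00 | 62.50 | 16.00 | 210000.00 | 53760.00
Σ | 5160.00 |  |  | 219000.00 | 215760.00
x̄ = 219000.00 / 5160.00 = 42.44 cm
ȳ = 215760.00 / 5160.00 = 41.81 cm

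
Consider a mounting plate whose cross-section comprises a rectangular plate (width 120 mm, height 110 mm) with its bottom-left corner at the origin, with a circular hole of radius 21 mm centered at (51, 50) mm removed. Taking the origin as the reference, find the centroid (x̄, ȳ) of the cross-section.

x̄ = 61.06 mm, ȳ = 55.59 mm

plate: A = 120 × 110 = 13200.00, centroid at (60.00, 55.00).
hole: A = −π·21² = -1385.44, centroid at (51.00, 50.00).
ΣA = 11814.56 mm², ΣAx̄ = 721342.44 mm³, ΣAȳ = 656727.88 mm³.
x̄ = 721342.44/11814.56 = 61.06 mm; ȳ = 656727.88/11814.56 = 55.59 mm.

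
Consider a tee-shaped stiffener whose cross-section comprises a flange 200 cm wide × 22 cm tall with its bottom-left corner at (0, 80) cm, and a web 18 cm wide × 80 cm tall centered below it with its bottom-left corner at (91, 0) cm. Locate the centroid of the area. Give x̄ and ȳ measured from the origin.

Part | A | x̄ᵢ | ȳᵢ | A·x̄ᵢ | A·ȳᵢ
web | 1440.00 | 100.00 | 40.00 | 144000.00 | 57600.00
flange | 4400.00 | 100.00 | 91.00 | 440000.00 | 400400.00
Σ | 5840.00 |  |  | 584000.00 | 458000.00
x̄ = 584000.00 / 5840.00 = 100.00 cm
ȳ = 458000.00 / 5840.00 = 78.42 cm

x̄ = 100.00 cm, ȳ = 78.42 cm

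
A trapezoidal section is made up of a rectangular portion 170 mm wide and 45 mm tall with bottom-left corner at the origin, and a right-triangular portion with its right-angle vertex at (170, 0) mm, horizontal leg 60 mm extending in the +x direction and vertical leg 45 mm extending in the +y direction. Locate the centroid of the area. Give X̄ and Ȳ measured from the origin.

X̄ = 100.75 mm, Ȳ = 21.38 mm

rectangular portion: A = 170 × 45 = 7650.00, centroid at (85.00, 22.50).
triangular portion: A = ½·60·45 = 1350.00, centroid at (190.00, 15.00).
ΣA = 9000.00 mm², ΣAX̄ = 906750.00 mm³, ΣAȲ = 192375.00 mm³.
X̄ = 906750.00/9000.00 = 100.75 mm; Ȳ = 192375.00/9000.00 = 21.38 mm.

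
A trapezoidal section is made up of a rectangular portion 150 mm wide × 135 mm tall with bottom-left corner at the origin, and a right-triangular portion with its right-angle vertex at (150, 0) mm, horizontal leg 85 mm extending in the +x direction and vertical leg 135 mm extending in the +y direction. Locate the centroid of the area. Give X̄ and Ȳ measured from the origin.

X̄ = 97.81 mm, Ȳ = 62.53 mm

rectangular portion: A = 150 × 135 = 20250.00, centroid at (75.00, 67.50).
triangular portion: A = ½·85·135 = 5737.50, centroid at (178.33, 45.00).
ΣA = 25987.50 mm², ΣAX̄ = 2541937.50 mm³, ΣAȲ = 1625062.50 mm³.
X̄ = 2541937.50/25987.50 = 97.81 mm; Ȳ = 1625062.50/25987.50 = 62.53 mm.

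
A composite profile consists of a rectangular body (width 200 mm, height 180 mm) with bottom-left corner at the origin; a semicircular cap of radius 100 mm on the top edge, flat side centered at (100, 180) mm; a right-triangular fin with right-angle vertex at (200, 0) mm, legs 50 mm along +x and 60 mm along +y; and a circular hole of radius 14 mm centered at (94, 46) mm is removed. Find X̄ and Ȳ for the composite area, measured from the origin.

Part | A | x̄ᵢ | ȳᵢ | A·x̄ᵢ | A·ȳᵢ
rectangular body | 36000.00 | 100.00 | 90.00 | 3600000.00 | 3240000.00
semicircular top | 15707.96 | 100.00 | 222.44 | 1570796.33 | 3494100.05
triangular fin | 1500.00 | 216.67 | 20.00 | 325000.00 | 30000.00
hole | -615.75 | 94.00 | 46.00 | -57880.70 | -28324.60
Σ | 52592.21 |  |  | 5437915.62 | 6735775.46
X̄ = 5437915.62 / 52592.21 = 103.40 mm
Ȳ = 6735775.46 / 52592.21 = 128.08 mm

X̄ = 103.40 mm, Ȳ = 128.08 mm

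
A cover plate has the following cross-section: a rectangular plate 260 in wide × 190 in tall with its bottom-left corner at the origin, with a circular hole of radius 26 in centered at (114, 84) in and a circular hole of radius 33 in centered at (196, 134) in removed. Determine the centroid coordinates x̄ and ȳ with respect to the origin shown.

x̄ = 125.63 in, ȳ = 92.49 in

plate: A = 260 × 190 = 49400.00, centroid at (130.00, 95.00).
hole 1: A = −π·26² = -2123.72, centroid at (114.00, 84.00).
hole 2: A = −π·33² = -3421.19, centroid at (196.00, 134.00).
ΣA = 43855.09 in²
ΣAx̄ = (49400.00)(130.00) + (-2123.72)(114.00) + (-3421.19)(196.00) = 5509342.20 in³
ΣAȳ = (49400.00)(95.00) + (-2123.72)(84.00) + (-3421.19)(134.00) = 4056167.75 in³
x̄ = 5509342.20 / 43855.09 = 125.63 in
ȳ = 4056167.75 / 43855.09 = 92.49 in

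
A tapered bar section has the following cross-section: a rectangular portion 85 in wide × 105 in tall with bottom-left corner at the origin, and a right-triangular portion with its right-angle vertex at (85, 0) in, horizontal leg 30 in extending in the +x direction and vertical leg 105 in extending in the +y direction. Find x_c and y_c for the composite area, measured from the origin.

Part | A | x̄ᵢ | ȳᵢ | A·x̄ᵢ | A·ȳᵢ
rectangular portion | 8925.00 | 42.50 | 52.50 | 379312.50 | 468562.50
triangular portion | 1575.00 | 95.00 | 35.00 | 149625.00 | 55125.00
Σ | 10500.00 |  |  | 528937.50 | 523687.50
x_c = 528937.50 / 10500.00 = 50.38 in
y_c = 523687.50 / 10500.00 = 49.88 in

x_c = 50.38 in, y_c = 49.88 in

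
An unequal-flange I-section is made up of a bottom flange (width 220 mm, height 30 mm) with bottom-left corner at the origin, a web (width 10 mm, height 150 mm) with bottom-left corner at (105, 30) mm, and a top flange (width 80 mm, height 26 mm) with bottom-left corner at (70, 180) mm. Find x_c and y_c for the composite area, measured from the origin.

x_c = 110.00 mm, y_c = 64.63 mm

bottom flange: A = 220 × 30 = 6600.00, centroid at (110.00, 15.00).
web: A = 10 × 150 = 1500.00, centroid at (110.00, 105.00).
top flange: A = 80 × 26 = 2080.00, centroid at (110.00, 193.00).
ΣA = 10180.00 mm²
ΣAx_c = (6600.00)(110.00) + (1500.00)(110.00) + (2080.00)(110.00) = 1119800.00 mm³
ΣAy_c = (6600.00)(15.00) + (1500.00)(105.00) + (2080.00)(193.00) = 657940.00 mm³
x_c = 1119800.00 / 10180.00 = 110.00 mm
y_c = 657940.00 / 10180.00 = 64.63 mm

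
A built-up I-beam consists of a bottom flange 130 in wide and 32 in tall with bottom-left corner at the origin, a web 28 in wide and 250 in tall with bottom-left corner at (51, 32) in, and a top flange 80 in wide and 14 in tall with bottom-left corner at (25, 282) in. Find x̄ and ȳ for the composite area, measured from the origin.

Part | A | x̄ᵢ | ȳᵢ | A·x̄ᵢ | A·ȳᵢ
bottom flange | 4160.00 | 65.00 | 16.00 | 270400.00 | 66560.00
web | 7000.00 | 65.00 | 157.00 | 455000.00 | 1099000.00
top flange | 1120.00 | 65.00 | 289.00 | 72800.00 | 323680.00
Σ | 12280.00 |  |  | 798200.00 | 1489240.00
x̄ = 798200.00 / 12280.00 = 65.00 in
ȳ = 1489240.00 / 12280.00 = 121.27 in

x̄ = 65.00 in, ȳ = 121.27 in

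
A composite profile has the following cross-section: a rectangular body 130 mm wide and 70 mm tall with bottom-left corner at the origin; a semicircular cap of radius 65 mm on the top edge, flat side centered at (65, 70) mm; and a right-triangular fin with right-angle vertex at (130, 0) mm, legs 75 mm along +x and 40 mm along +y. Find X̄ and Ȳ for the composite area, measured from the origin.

X̄ = 72.83 mm, Ȳ = 57.21 mm

rectangular body: A = 130 × 70 = 9100.00, centroid at (65.00, 35.00).
semicircular top: A = ½π·65² = 6636.61, centroid at (65.00, 97.59).
triangular fin: A = ½·75·40 = 1500.00, centroid at (155.00, 13.33).
ΣA = 17236.61 mm², ΣAX̄ = 1255379.94 mm³, ΣAȲ = 986146.35 mm³.
X̄ = 1255379.94/17236.61 = 72.83 mm; Ȳ = 986146.35/17236.61 = 57.21 mm.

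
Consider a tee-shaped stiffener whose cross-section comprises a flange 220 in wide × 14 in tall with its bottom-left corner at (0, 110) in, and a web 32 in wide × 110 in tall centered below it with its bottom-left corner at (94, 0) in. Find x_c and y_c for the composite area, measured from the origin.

web: A = 32 × 110 = 3520.00, centroid at (110.00, 55.00).
flange: A = 220 × 14 = 3080.00, centroid at (110.00, 117.00).
ΣA = 6600.00 in², ΣAx_c = 726000.00 in³, ΣAy_c = 553960.00 in³.
x_c = 726000.00/6600.00 = 110.00 in; y_c = 553960.00/6600.00 = 83.93 in.

x_c = 110.00 in, y_c = 83.93 in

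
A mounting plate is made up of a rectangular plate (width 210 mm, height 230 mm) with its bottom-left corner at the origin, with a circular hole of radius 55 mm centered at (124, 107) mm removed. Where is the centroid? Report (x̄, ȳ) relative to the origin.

plate: A = 210 × 230 = 48300.00, centroid at (105.00, 115.00).
hole: A = −π·55² = -9503.32, centroid at (124.00, 107.00).
ΣA = 38796.68 mm², ΣAx̄ = 3893088.60 mm³, ΣAȳ = 4537645.00 mm³.
x̄ = 3893088.60/38796.68 = 100.35 mm; ȳ = 4537645.00/38796.68 = 116.96 mm.

x̄ = 100.35 mm, ȳ = 116.96 mm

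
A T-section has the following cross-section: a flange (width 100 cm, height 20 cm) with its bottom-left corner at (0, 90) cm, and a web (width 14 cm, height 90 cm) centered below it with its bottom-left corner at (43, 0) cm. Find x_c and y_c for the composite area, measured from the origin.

Part | A | x̄ᵢ | ȳᵢ | A·x̄ᵢ | A·ȳᵢ
web | 1260.00 | 50.00 | 45.00 | 63000.00 | 56700.00
flange | 2000.00 | 50.00 | 100.00 | 100000.00 | 200000.00
Σ | 3260.00 |  |  | 163000.00 | 256700.00
x_c = 163000.00 / 3260.00 = 50.00 cm
y_c = 256700.00 / 3260.00 = 78.74 cm

x_c = 50.00 cm, y_c = 78.74 cm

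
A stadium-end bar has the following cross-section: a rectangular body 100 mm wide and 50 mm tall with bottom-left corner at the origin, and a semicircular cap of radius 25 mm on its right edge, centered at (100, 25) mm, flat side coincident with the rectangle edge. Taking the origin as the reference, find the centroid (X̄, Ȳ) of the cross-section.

rectangular body: A = 100 × 50 = 5000.00, centroid at (50.00, 25.00).
semicircular end: A = ½π·25² = 981.75, centroid at (110.61, 25.00).
ΣA = 5981.75 mm², ΣAX̄ = 358591.44 mm³, ΣAȲ = 149543.69 mm³.
X̄ = 358591.44/5981.75 = 59.95 mm; Ȳ = 149543.69/5981.75 = 25.00 mm.

X̄ = 59.95 mm, Ȳ = 25.00 mm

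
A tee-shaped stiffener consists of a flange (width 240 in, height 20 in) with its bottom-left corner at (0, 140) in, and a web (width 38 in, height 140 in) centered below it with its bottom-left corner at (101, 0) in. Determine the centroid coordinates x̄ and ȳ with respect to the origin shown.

x̄ = 120.00 in, ȳ = 107.94 in

Part | A | x̄ᵢ | ȳᵢ | A·x̄ᵢ | A·ȳᵢ
web | 5320.00 | 120.00 | 70.00 | 638400.00 | 372400.00
flange | 4800.00 | 120.00 | 150.00 | 576000.00 | 720000.00
Σ | 10120.00 |  |  | 1214400.00 | 1092400.00
x̄ = 1214400.00 / 10120.00 = 120.00 in
ȳ = 1092400.00 / 10120.00 = 107.94 in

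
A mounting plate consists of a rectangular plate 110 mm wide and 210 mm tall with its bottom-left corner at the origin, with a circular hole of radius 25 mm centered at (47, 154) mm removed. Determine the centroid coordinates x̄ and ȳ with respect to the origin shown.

plate: A = 110 × 210 = 23100.00, centroid at (55.00, 105.00).
hole: A = −π·25² = -1963.50, centroid at (47.00, 154.00).
ΣA = 21136.50 mm², ΣAx̄ = 1178215.72 mm³, ΣAȳ = 2123121.71 mm³.
x̄ = 1178215.72/21136.50 = 55.74 mm; ȳ = 2123121.71/21136.50 = 100.45 mm.

x̄ = 55.74 mm, ȳ = 100.45 mm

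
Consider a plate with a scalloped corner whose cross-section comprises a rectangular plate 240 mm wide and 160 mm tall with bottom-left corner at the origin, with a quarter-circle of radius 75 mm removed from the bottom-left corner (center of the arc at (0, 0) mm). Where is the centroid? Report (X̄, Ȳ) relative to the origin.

plate: A = 240 × 160 = 38400.00, centroid at (120.00, 80.00).
removed quarter-circle: A = −¼π·75² = -4417.86, centroid at (31.83, 31.83).
ΣA = 33982.14 mm²
ΣAX̄ = (38400.00)(120.00) + (-4417.86)(31.83) = 4467375.00 mm³
ΣAȲ = (38400.00)(80.00) + (-4417.86)(31.83) = 2931375.00 mm³
X̄ = 4467375.00 / 33982.14 = 131.46 mm
Ȳ = 2931375.00 / 33982.14 = 86.26 mm

X̄ = 131.46 mm, Ȳ = 86.26 mm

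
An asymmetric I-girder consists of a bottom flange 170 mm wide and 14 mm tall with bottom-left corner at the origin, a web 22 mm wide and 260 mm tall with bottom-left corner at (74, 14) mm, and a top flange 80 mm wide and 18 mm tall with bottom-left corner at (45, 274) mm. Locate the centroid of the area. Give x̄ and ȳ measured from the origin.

x̄ = 85.00 mm, ȳ = 130.80 mm

bottom flange: A = 170 × 14 = 2380.00, centroid at (85.00, 7.00).
web: A = 22 × 260 = 5720.00, centroid at (85.00, 144.00).
top flange: A = 80 × 18 = 1440.00, centroid at (85.00, 283.00).
ΣA = 9540.00 mm², ΣAx̄ = 810900.00 mm³, ΣAȳ = 1247860.00 mm³.
x̄ = 810900.00/9540.00 = 85.00 mm; ȳ = 1247860.00/9540.00 = 130.80 mm.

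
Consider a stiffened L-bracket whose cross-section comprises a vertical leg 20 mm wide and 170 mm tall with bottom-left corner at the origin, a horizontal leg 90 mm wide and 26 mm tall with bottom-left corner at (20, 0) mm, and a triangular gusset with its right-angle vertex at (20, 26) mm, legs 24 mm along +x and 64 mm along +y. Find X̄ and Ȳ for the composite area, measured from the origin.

vertical leg: A = 20 × 170 = 3400.00, centroid at (10.00, 85.00).
horizontal leg: A = 90 × 26 = 2340.00, centroid at (65.00, 13.00).
gusset: A = ½·24·64 = 768.00, centroid at (28.00, 47.33).
ΣA = 6508.00 mm²
ΣAX̄ = (3400.00)(10.00) + (2340.00)(65.00) + (768.00)(28.00) = 207604.00 mm³
ΣAȲ = (3400.00)(85.00) + (2340.00)(13.00) + (768.00)(47.33) = 355772.00 mm³
X̄ = 207604.00 / 6508.00 = 31.90 mm
Ȳ = 355772.00 / 6508.00 = 54.67 mm

X̄ = 31.90 mm, Ȳ = 54.67 mm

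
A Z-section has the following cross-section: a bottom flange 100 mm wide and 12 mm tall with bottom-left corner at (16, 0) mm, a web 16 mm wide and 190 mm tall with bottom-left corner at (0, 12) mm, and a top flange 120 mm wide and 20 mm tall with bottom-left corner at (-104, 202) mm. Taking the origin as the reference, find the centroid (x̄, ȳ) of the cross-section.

Part | A | x̄ᵢ | ȳᵢ | A·x̄ᵢ | A·ȳᵢ
bottom flange | 1200.00 | 66.00 | 6.00 | 79200.00 | 7200.00
web | 3040.00 | 8.00 | 107.00 | 24320.00 | 325280.00
top flange | 2400.00 | -44.00 | 212.00 | -105600.00 | 508800.00
Σ | 6640.00 |  |  | -2080.00 | 841280.00
x̄ = -2080.00 / 6640.00 = -0.31 mm
ȳ = 841280.00 / 6640.00 = 126.70 mm

x̄ = -0.31 mm, ȳ = 126.70 mm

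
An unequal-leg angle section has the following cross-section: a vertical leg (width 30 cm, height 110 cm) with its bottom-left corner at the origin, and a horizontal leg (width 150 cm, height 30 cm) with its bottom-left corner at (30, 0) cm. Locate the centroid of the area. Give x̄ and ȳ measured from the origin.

vertical leg: A = 30 × 110 = 3300.00, centroid at (15.00, 55.00).
horizontal leg: A = 150 × 30 = 4500.00, centroid at (105.00, 15.00).
ΣA = 7800.00 cm², ΣAx̄ = 522000.00 cm³, ΣAȳ = 249000.00 cm³.
x̄ = 522000.00/7800.00 = 66.92 cm; ȳ = 249000.00/7800.00 = 31.92 cm.

x̄ = 66.92 cm, ȳ = 31.92 cm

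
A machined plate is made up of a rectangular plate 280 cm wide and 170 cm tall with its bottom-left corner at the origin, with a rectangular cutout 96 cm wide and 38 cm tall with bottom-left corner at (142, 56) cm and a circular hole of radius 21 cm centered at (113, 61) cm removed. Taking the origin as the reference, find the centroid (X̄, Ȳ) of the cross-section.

plate: A = 280 × 170 = 47600.00, centroid at (140.00, 85.00).
hole 1: A = −(96 × 38) = -3648.00, centroid at (190.00, 75.00).
hole 2: A = −π·21² = -1385.44, centroid at (113.00, 61.00).
ΣA = 42566.56 cm²
ΣAX̄ = (47600.00)(140.00) + (-3648.00)(190.00) + (-1385.44)(113.00) = 5814325.01 cm³
ΣAȲ = (47600.00)(85.00) + (-3648.00)(75.00) + (-1385.44)(61.00) = 3687888.02 cm³
X̄ = 5814325.01 / 42566.56 = 136.59 cm
Ȳ = 3687888.02 / 42566.56 = 86.64 cm

X̄ = 136.59 cm, Ȳ = 86.64 cm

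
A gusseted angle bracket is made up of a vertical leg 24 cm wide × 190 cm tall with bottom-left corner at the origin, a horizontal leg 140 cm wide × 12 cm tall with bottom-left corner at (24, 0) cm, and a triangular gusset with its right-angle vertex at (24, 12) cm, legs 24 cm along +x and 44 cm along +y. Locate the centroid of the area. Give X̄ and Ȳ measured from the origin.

Part | A | x̄ᵢ | ȳᵢ | A·x̄ᵢ | A·ȳᵢ
vertical leg | 4560.00 | 12.00 | 95.00 | 54720.00 | 433200.00
horizontal leg | 1680.00 | 94.00 | 6.00 | 157920.00 | 10080.00
gusset | 528.00 | 32.00 | 26.67 | 16896.00 | 14080.00
Σ | 6768.00 |  |  | 229536.00 | 457360.00
X̄ = 229536.00 / 6768.00 = 33.91 cm
Ȳ = 457360.00 / 6768.00 = 67.58 cm

X̄ = 33.91 cm, Ȳ = 67.58 cm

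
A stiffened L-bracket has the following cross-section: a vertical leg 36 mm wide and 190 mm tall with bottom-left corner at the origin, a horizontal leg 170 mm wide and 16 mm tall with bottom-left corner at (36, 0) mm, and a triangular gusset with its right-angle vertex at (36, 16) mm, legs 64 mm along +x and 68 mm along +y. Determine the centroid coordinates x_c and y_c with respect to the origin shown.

vertical leg: A = 36 × 190 = 6840.00, centroid at (18.00, 95.00).
horizontal leg: A = 170 × 16 = 2720.00, centroid at (121.00, 8.00).
gusset: A = ½·64·68 = 2176.00, centroid at (57.33, 38.67).
ΣA = 11736.00 mm², ΣAx_c = 576997.33 mm³, ΣAy_c = 755698.67 mm³.
x_c = 576997.33/11736.00 = 49.16 mm; y_c = 755698.67/11736.00 = 64.39 mm.

x_c = 49.16 mm, y_c = 64.39 mm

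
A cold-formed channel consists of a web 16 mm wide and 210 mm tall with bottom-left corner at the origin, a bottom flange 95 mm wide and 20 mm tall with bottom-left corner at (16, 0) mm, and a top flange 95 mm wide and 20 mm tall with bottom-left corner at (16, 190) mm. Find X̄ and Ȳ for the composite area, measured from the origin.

X̄ = 37.46 mm, Ȳ = 105.00 mm

web: A = 16 × 210 = 3360.00, centroid at (8.00, 105.00).
bottom flange: A = 95 × 20 = 1900.00, centroid at (63.50, 10.00).
top flange: A = 95 × 20 = 1900.00, centroid at (63.50, 200.00).
ΣA = 7160.00 mm², ΣAX̄ = 268180.00 mm³, ΣAȲ = 751800.00 mm³.
X̄ = 268180.00/7160.00 = 37.46 mm; Ȳ = 751800.00/7160.00 = 105.00 mm.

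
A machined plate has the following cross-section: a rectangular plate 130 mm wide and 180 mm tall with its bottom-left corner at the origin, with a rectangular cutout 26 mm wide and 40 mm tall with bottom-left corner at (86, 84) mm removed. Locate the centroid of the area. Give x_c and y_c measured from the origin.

x_c = 63.42 mm, y_c = 89.35 mm

plate: A = 130 × 180 = 23400.00, centroid at (65.00, 90.00).
hole: A = −(26 × 40) = -1040.00, centroid at (99.00, 104.00).
ΣA = 22360.00 mm²
ΣAx_c = (23400.00)(65.00) + (-1040.00)(99.00) = 1418040.00 mm³
ΣAy_c = (23400.00)(90.00) + (-1040.00)(104.00) = 1997840.00 mm³
x_c = 1418040.00 / 22360.00 = 63.42 mm
y_c = 1997840.00 / 22360.00 = 89.35 mm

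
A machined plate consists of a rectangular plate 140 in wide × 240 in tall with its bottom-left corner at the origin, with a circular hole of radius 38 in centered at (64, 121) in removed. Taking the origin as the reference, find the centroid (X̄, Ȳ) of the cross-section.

X̄ = 70.94 in, Ȳ = 119.84 in

Part | A | x̄ᵢ | ȳᵢ | A·x̄ᵢ | A·ȳᵢ
plate | 33600.00 | 70.00 | 120.00 | 2352000.00 | 4032000.00
hole | -4536.46 | 64.00 | 121.00 | -290333.43 | -548911.63
Σ | 29063.54 |  |  | 2061666.57 | 3483088.37
X̄ = 2061666.57 / 29063.54 = 70.94 in
Ȳ = 3483088.37 / 29063.54 = 119.84 in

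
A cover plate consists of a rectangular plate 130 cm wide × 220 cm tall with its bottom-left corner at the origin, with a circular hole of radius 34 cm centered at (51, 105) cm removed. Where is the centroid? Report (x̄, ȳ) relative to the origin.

plate: A = 130 × 220 = 28600.00, centroid at (65.00, 110.00).
hole: A = −π·34² = -3631.68, centroid at (51.00, 105.00).
ΣA = 24968.32 cm², ΣAx̄ = 1673784.26 cm³, ΣAȳ = 2764673.48 cm³.
x̄ = 1673784.26/24968.32 = 67.04 cm; ȳ = 2764673.48/24968.32 = 110.73 cm.

x̄ = 67.04 cm, ȳ = 110.73 cm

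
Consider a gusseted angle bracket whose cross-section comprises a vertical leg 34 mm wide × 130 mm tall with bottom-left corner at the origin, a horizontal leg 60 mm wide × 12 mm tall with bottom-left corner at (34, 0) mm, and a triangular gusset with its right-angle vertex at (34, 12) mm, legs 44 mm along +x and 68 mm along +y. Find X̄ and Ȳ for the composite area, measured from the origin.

X̄ = 29.24 mm, Ȳ = 51.76 mm

vertical leg: A = 34 × 130 = 4420.00, centroid at (17.00, 65.00).
horizontal leg: A = 60 × 12 = 720.00, centroid at (64.00, 6.00).
gusset: A = ½·44·68 = 1496.00, centroid at (48.67, 34.67).
ΣA = 6636.00 mm²
ΣAX̄ = (4420.00)(17.00) + (720.00)(64.00) + (1496.00)(48.67) = 194025.33 mm³
ΣAȲ = (4420.00)(65.00) + (720.00)(6.00) + (1496.00)(34.67) = 343481.33 mm³
X̄ = 194025.33 / 6636.00 = 29.24 mm
Ȳ = 343481.33 / 6636.00 = 51.76 mm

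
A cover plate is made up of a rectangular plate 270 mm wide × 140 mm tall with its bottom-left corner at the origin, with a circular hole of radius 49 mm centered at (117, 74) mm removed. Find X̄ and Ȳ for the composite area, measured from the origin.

X̄ = 139.49 mm, Ȳ = 69.00 mm

plate: A = 270 × 140 = 37800.00, centroid at (135.00, 70.00).
hole: A = −π·49² = -7542.96, centroid at (117.00, 74.00).
ΣA = 30257.04 mm², ΣAX̄ = 4220473.22 mm³, ΣAȲ = 2087820.67 mm³.
X̄ = 4220473.22/30257.04 = 139.49 mm; Ȳ = 2087820.67/30257.04 = 69.00 mm.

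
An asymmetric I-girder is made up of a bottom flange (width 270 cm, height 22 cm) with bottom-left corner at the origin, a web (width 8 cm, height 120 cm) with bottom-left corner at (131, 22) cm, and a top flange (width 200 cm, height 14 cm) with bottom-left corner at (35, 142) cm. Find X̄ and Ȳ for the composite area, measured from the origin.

Part | A | x̄ᵢ | ȳᵢ | A·x̄ᵢ | A·ȳᵢ
bottom flange | 5940.00 | 135.00 | 11.00 | 801900.00 | 65340.00
web | 960.00 | 135.00 | 82.00 | 129600.00 | 78720.00
top flange | 2800.00 | 135.00 | 149.00 | 378000.00 | 417200.00
Σ | 9700.00 |  |  | 1309500.00 | 561260.00
X̄ = 1309500.00 / 9700.00 = 135.00 cm
Ȳ = 561260.00 / 9700.00 = 57.86 cm

X̄ = 135.00 cm, Ȳ = 57.86 cm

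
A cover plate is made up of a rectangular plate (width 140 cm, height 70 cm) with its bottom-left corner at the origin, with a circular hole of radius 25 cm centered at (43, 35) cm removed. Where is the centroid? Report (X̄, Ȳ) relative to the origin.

X̄ = 76.77 cm, Ȳ = 35.00 cm

plate: A = 140 × 70 = 9800.00, centroid at (70.00, 35.00).
hole: A = −π·25² = -1963.50, centroid at (43.00, 35.00).
ΣA = 7836.50 cm², ΣAX̄ = 601569.70 cm³, ΣAȲ = 274277.66 cm³.
X̄ = 601569.70/7836.50 = 76.77 cm; Ȳ = 274277.66/7836.50 = 35.00 cm.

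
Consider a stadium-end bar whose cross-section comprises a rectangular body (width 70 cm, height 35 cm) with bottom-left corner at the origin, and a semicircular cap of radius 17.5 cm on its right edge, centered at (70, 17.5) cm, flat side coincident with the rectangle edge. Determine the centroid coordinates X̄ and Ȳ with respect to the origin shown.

rectangular body: A = 70 × 35 = 2450.00, centroid at (35.00, 17.50).
semicircular end: A = ½π·17.5² = 481.06, centroid at (77.43, 17.50).
ΣA = 2931.06 cm², ΣAX̄ = 122996.86 cm³, ΣAȲ = 51293.49 cm³.
X̄ = 122996.86/2931.06 = 41.96 cm; Ȳ = 51293.49/2931.06 = 17.50 cm.

X̄ = 41.96 cm, Ȳ = 17.50 cm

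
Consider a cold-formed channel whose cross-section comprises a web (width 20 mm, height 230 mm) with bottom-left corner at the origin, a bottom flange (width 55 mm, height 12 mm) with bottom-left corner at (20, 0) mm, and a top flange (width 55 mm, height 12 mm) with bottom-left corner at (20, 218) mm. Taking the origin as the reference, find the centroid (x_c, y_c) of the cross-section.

x_c = 18.36 mm, y_c = 115.00 mm

web: A = 20 × 230 = 4600.00, centroid at (10.00, 115.00).
bottom flange: A = 55 × 12 = 660.00, centroid at (47.50, 6.00).
top flange: A = 55 × 12 = 660.00, centroid at (47.50, 224.00).
ΣA = 5920.00 mm², ΣAx_c = 108700.00 mm³, ΣAy_c = 680800.00 mm³.
x_c = 108700.00/5920.00 = 18.36 mm; y_c = 680800.00/5920.00 = 115.00 mm.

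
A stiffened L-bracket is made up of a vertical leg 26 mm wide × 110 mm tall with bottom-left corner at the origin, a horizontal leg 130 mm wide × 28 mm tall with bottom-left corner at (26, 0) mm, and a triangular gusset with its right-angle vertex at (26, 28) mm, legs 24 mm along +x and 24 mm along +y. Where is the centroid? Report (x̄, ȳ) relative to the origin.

x̄ = 55.72 mm, ȳ = 32.21 mm

vertical leg: A = 26 × 110 = 2860.00, centroid at (13.00, 55.00).
horizontal leg: A = 130 × 28 = 3640.00, centroid at (91.00, 14.00).
gusset: A = ½·24·24 = 288.00, centroid at (34.00, 36.00).
ΣA = 6788.00 mm²
ΣAx̄ = (2860.00)(13.00) + (3640.00)(91.00) + (288.00)(34.00) = 378212.00 mm³
ΣAȳ = (2860.00)(55.00) + (3640.00)(14.00) + (288.00)(36.00) = 218628.00 mm³
x̄ = 378212.00 / 6788.00 = 55.72 mm
ȳ = 218628.00 / 6788.00 = 32.21 mm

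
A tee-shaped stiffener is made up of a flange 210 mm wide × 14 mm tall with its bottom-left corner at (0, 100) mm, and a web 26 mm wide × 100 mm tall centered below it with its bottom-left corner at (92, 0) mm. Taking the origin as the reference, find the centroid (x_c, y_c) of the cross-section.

x_c = 105.00 mm, y_c = 80.25 mm

web: A = 26 × 100 = 2600.00, centroid at (105.00, 50.00).
flange: A = 210 × 14 = 2940.00, centroid at (105.00, 107.00).
ΣA = 5540.00 mm²
ΣAx_c = (2600.00)(105.00) + (2940.00)(105.00) = 581700.00 mm³
ΣAy_c = (2600.00)(50.00) + (2940.00)(107.00) = 444580.00 mm³
x_c = 581700.00 / 5540.00 = 105.00 mm
y_c = 444580.00 / 5540.00 = 80.25 mm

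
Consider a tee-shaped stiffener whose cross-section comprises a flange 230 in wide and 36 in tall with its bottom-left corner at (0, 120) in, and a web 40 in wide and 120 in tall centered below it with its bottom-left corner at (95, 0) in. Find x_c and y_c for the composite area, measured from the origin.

x_c = 115.00 in, y_c = 109.38 in

web: A = 40 × 120 = 4800.00, centroid at (115.00, 60.00).
flange: A = 230 × 36 = 8280.00, centroid at (115.00, 138.00).
ΣA = 13080.00 in², ΣAx_c = 1504200.00 in³, ΣAy_c = 1430640.00 in³.
x_c = 1504200.00/13080.00 = 115.00 in; y_c = 1430640.00/13080.00 = 109.38 in.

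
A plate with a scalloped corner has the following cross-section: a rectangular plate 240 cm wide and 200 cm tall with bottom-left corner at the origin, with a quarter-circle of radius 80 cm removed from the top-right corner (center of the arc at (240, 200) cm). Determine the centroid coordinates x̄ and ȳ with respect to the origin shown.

x̄ = 109.94 cm, ȳ = 92.27 cm

plate: A = 240 × 200 = 48000.00, centroid at (120.00, 100.00).
removed quarter-circle: A = −¼π·80² = -5026.55, centroid at (206.05, 166.05).
ΣA = 42973.45 cm², ΣAx̄ = 4724295.09 cm³, ΣAȳ = 3965357.02 cm³.
x̄ = 4724295.09/42973.45 = 109.94 cm; ȳ = 3965357.02/42973.45 = 92.27 cm.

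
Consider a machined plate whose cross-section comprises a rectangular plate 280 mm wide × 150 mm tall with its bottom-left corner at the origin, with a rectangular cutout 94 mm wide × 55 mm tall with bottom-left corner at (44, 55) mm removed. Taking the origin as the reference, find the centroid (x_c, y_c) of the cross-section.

x_c = 146.88 mm, y_c = 73.95 mm

Part | A | x̄ᵢ | ȳᵢ | A·x̄ᵢ | A·ȳᵢ
plate | 42000.00 | 140.00 | 75.00 | 5880000.00 | 3150000.00
hole | -5170.00 | 91.00 | 82.50 | -470470.00 | -426525.00
Σ | 36830.00 |  |  | 5409530.00 | 2723475.00
x_c = 5409530.00 / 36830.00 = 146.88 mm
y_c = 2723475.00 / 36830.00 = 73.95 mm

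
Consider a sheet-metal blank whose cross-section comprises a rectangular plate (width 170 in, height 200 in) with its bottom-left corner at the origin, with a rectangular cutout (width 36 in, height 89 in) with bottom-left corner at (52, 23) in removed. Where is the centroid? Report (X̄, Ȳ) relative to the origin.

X̄ = 86.56 in, Ȳ = 103.38 in

Part | A | x̄ᵢ | ȳᵢ | A·x̄ᵢ | A·ȳᵢ
plate | 34000.00 | 85.00 | 100.00 | 2890000.00 | 3400000.00
hole | -3204.00 | 70.00 | 67.50 | -224280.00 | -216270.00
Σ | 30796.00 |  |  | 2665720.00 | 3183730.00
X̄ = 2665720.00 / 30796.00 = 86.56 in
Ȳ = 3183730.00 / 30796.00 = 103.38 in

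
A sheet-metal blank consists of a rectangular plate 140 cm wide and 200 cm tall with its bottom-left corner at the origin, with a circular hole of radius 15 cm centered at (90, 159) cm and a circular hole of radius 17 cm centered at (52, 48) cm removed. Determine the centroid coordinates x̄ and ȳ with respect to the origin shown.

x̄ = 70.08 cm, ȳ = 100.21 cm

plate: A = 140 × 200 = 28000.00, centroid at (70.00, 100.00).
hole 1: A = −π·15² = -706.86, centroid at (90.00, 159.00).
hole 2: A = −π·17² = -907.92, centroid at (52.00, 48.00).
ΣA = 26385.22 cm²
ΣAx̄ = (28000.00)(70.00) + (-706.86)(90.00) + (-907.92)(52.00) = 1849170.89 cm³
ΣAȳ = (28000.00)(100.00) + (-706.86)(159.00) + (-907.92)(48.00) = 2644029.35 cm³
x̄ = 1849170.89 / 26385.22 = 70.08 cm
ȳ = 2644029.35 / 26385.22 = 100.21 cm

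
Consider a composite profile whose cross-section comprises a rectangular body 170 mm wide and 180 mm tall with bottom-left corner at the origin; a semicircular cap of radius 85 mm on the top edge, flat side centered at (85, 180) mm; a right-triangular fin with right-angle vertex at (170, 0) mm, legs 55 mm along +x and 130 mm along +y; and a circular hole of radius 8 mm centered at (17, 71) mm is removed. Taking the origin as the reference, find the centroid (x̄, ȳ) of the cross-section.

x̄ = 93.45 mm, ȳ = 117.97 mm

rectangular body: A = 170 × 180 = 30600.00, centroid at (85.00, 90.00).
semicircular top: A = ½π·85² = 11349.00, centroid at (85.00, 216.08).
triangular fin: A = ½·55·130 = 3575.00, centroid at (188.33, 43.33).
hole: A = −π·8² = -201.06, centroid at (17.00, 71.00).
ΣA = 45322.94 mm², ΣAx̄ = 4235538.91 mm³, ΣAȳ = 5346878.56 mm³.
x̄ = 4235538.91/45322.94 = 93.45 mm; ȳ = 5346878.56/45322.94 = 117.97 mm.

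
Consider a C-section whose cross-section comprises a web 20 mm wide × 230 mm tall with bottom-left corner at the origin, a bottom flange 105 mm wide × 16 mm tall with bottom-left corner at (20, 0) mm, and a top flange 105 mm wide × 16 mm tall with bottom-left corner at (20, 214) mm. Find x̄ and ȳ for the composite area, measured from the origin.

x̄ = 36.38 mm, ȳ = 115.00 mm

web: A = 20 × 230 = 4600.00, centroid at (10.00, 115.00).
bottom flange: A = 105 × 16 = 1680.00, centroid at (72.50, 8.00).
top flange: A = 105 × 16 = 1680.00, centroid at (72.50, 222.00).
ΣA = 7960.00 mm²
ΣAx̄ = (4600.00)(10.00) + (1680.00)(72.50) + (1680.00)(72.50) = 289600.00 mm³
ΣAȳ = (4600.00)(115.00) + (1680.00)(8.00) + (1680.00)(222.00) = 915400.00 mm³
x̄ = 289600.00 / 7960.00 = 36.38 mm
ȳ = 915400.00 / 7960.00 = 115.00 mm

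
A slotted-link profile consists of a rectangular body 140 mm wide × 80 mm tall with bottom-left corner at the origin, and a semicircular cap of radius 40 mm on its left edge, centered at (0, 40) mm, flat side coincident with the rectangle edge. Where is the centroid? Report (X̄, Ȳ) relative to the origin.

X̄ = 54.06 mm, Ȳ = 40.00 mm

rectangular body: A = 140 × 80 = 11200.00, centroid at (70.00, 40.00).
semicircular end: A = ½π·40² = 2513.27, centroid at (-16.98, 40.00).
ΣA = 13713.27 mm², ΣAX̄ = 741333.33 mm³, ΣAȲ = 548530.96 mm³.
X̄ = 741333.33/13713.27 = 54.06 mm; Ȳ = 548530.96/13713.27 = 40.00 mm.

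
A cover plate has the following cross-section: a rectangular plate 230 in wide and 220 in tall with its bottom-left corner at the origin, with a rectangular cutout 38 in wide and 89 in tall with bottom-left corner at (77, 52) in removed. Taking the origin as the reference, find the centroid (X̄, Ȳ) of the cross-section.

plate: A = 230 × 220 = 50600.00, centroid at (115.00, 110.00).
hole: A = −(38 × 89) = -3382.00, centroid at (96.00, 96.50).
ΣA = 47218.00 in², ΣAX̄ = 5494328.00 in³, ΣAȲ = 5239637.00 in³.
X̄ = 5494328.00/47218.00 = 116.36 in; Ȳ = 5239637.00/47218.00 = 110.97 in.

X̄ = 116.36 in, Ȳ = 110.97 in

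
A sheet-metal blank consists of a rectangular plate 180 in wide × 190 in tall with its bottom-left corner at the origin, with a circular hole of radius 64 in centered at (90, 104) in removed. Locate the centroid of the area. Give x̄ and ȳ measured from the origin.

x̄ = 90.00 in, ȳ = 89.57 in

plate: A = 180 × 190 = 34200.00, centroid at (90.00, 95.00).
hole: A = −π·64² = -12867.96, centroid at (90.00, 104.00).
ΣA = 21332.04 in²
ΣAx̄ = (34200.00)(90.00) + (-12867.96)(90.00) = 1919883.28 in³
ΣAȳ = (34200.00)(95.00) + (-12867.96)(104.00) = 1910731.80 in³
x̄ = 1919883.28 / 21332.04 = 90.00 in
ȳ = 1910731.80 / 21332.04 = 89.57 in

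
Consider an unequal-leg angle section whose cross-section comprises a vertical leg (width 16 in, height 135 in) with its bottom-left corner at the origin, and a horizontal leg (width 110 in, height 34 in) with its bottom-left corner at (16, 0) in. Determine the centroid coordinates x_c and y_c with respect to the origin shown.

x_c = 47.94 in, y_c = 35.49 in

Part | A | x̄ᵢ | ȳᵢ | A·x̄ᵢ | A·ȳᵢ
vertical leg | 2160.00 | 8.00 | 67.50 | 17280.00 | 145800.00
horizontal leg | 3740.00 | 71.00 | 17.00 | 265540.00 | 63580.00
Σ | 5900.00 |  |  | 282820.00 | 209380.00
x_c = 282820.00 / 5900.00 = 47.94 in
y_c = 209380.00 / 5900.00 = 35.49 in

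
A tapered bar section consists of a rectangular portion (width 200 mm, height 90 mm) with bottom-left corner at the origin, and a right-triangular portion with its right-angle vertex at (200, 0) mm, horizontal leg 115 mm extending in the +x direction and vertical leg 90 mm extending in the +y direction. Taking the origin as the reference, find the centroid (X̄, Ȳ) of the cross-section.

rectangular portion: A = 200 × 90 = 18000.00, centroid at (100.00, 45.00).
triangular portion: A = ½·115·90 = 5175.00, centroid at (238.33, 30.00).
ΣA = 23175.00 mm²
ΣAX̄ = (18000.00)(100.00) + (5175.00)(238.33) = 3033375.00 mm³
ΣAȲ = (18000.00)(45.00) + (5175.00)(30.00) = 965250.00 mm³
X̄ = 3033375.00 / 23175.00 = 130.89 mm
Ȳ = 965250.00 / 23175.00 = 41.65 mm

X̄ = 130.89 mm, Ȳ = 41.65 mm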